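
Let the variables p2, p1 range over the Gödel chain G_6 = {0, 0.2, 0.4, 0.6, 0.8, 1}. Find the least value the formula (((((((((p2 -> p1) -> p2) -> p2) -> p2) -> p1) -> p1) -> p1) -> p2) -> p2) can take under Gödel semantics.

0.20

The minimum is attained at p2 = 0.2, p1 = 0:
  (p2 -> p1): 0.2 > 0, so result = 0
  ((p2 -> p1) -> p2): 0 ≤ 0.2, so result = 1
  (((p2 -> p1) -> p2) -> p2): 1 > 0.2, so result = 0.2
  ((((p2 -> p1) -> p2) -> p2) -> p2): 0.2 ≤ 0.2, so result = 1
  (((((p2 -> p1) -> p2) -> p2) -> p2) -> p1): 1 > 0, so result = 0
  ((((((p2 -> p1) -> p2) -> p2) -> p2) -> p1) -> p1): 0 ≤ 0, so result = 1
  (((((((p2 -> p1) -> p2) -> p2) -> p2) -> p1) -> p1) -> p1): 1 > 0, so result = 0
  ((((((((p2 -> p1) -> p2) -> p2) -> p2) -> p1) -> p1) -> p1) -> p2): 0 ≤ 0.2, so result = 1
  (((((((((p2 -> p1) -> p2) -> p2) -> p2) -> p1) -> p1) -> p1) -> p2) -> p2): 1 > 0.2, so result = 0.2
Checking all 36 assignments confirms none give a value below 0.20.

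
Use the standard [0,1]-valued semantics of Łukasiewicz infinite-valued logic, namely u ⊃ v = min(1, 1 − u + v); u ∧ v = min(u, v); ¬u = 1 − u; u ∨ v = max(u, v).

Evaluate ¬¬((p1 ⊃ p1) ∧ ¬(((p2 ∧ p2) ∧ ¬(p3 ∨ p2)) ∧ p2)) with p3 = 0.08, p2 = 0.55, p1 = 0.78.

0.55

(p1 ⊃ p1): min(1, 1 − 0.78 + 0.78) = 1
(p2 ∧ p2) = min(0.55, 0.55) = 0.55
(p3 ∨ p2) = max(0.08, 0.55) = 0.55
¬(p3 ∨ p2): Łukasiewicz ¬ gives 1 − 0.55 = 0.45
((p2 ∧ p2) ∧ ¬(p3 ∨ p2)) = min(0.55, 0.45) = 0.45
(((p2 ∧ p2) ∧ ¬(p3 ∨ p2)) ∧ p2) = min(0.45, 0.55) = 0.45
¬(((p2 ∧ p2) ∧ ¬(p3 ∨ p2)) ∧ p2): Łukasiewicz ¬ gives 1 − 0.45 = 0.55
((p1 ⊃ p1) ∧ ¬(((p2 ∧ p2) ∧ ¬(p3 ∨ p2)) ∧ p2)) = min(1, 0.55) = 0.55
¬((p1 ⊃ p1) ∧ ¬(((p2 ∧ p2) ∧ ¬(p3 ∨ p2)) ∧ p2)): Łukasiewicz ¬ gives 1 − 0.55 = 0.45
¬¬((p1 ⊃ p1) ∧ ¬(((p2 ∧ p2) ∧ ¬(p3 ∨ p2)) ∧ p2)): Łukasiewicz ¬ gives 1 − 0.45 = 0.55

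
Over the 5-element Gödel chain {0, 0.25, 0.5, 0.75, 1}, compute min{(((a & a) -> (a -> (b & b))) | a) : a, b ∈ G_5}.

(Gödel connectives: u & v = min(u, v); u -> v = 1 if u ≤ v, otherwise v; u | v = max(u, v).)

0.25

The minimum is attained at a = 0.25, b = 0:
  (a & a) = min(0.25, 0.25) = 0.25
  (b & b) = min(0, 0) = 0
  (a -> (b & b)): 0.25 > 0, so result = 0
  ((a & a) -> (a -> (b & b))): 0.25 > 0, so result = 0
  (((a & a) -> (a -> (b & b))) | a) = max(0, 0.25) = 0.25
Checking all 25 assignments confirms none give a value below 0.25.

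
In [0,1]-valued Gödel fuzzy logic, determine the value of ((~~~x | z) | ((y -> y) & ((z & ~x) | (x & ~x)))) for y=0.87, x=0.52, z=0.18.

0.18

~x: Gödel ¬ of 0.52 = 0 (operand ≠ 0)
~~x: Gödel ¬ of 0 = 1 (operand is 0)
~~~x: Gödel ¬ of 1 = 0 (operand ≠ 0)
(~~~x | z) = max(0, 0.18) = 0.18
(y -> y): 0.87 ≤ 0.87, so result = 1
~x: Gödel ¬ of 0.52 = 0 (operand ≠ 0)
(z & ~x) = min(0.18, 0) = 0
~x: Gödel ¬ of 0.52 = 0 (operand ≠ 0)
(x & ~x) = min(0.52, 0) = 0
((z & ~x) | (x & ~x)) = max(0, 0) = 0
((y -> y) & ((z & ~x) | (x & ~x))) = min(1, 0) = 0
((~~~x | z) | ((y -> y) & ((z & ~x) | (x & ~x)))) = max(0.18, 0) = 0.18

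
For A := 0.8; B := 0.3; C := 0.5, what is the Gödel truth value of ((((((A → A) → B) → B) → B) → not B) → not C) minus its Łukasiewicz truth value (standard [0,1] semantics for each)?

Gödel evaluation:
  (A → A): 0.8 ≤ 0.8, so result = 1
  ((A → A) → B): 1 > 0.3, so result = 0.3
  (((A → A) → B) → B): 0.3 ≤ 0.3, so result = 1
  ((((A → A) → B) → B) → B): 1 > 0.3, so result = 0.3
  not B: Gödel ¬ of 0.3 = 0 (operand ≠ 0)
  (((((A → A) → B) → B) → B) → not B): 0.3 > 0, so result = 0
  not C: Gödel ¬ of 0.5 = 0 (operand ≠ 0)
  ((((((A → A) → B) → B) → B) → not B) → not C): 0 ≤ 0, so result = 1
  Gödel value = 1
Łukasiewicz evaluation:
  (A → A): min(1, 1 − 0.8 + 0.8) = 1
  ((A → A) → B): min(1, 1 − 1 + 0.3) = 0.3
  (((A → A) → B) → B): min(1, 1 − 0.3 + 0.3) = 1
  ((((A → A) → B) → B) → B): min(1, 1 − 1 + 0.3) = 0.3
  not B: Łukasiewicz ¬ gives 1 − 0.3 = 0.7
  (((((A → A) → B) → B) → B) → not B): min(1, 1 − 0.3 + 0.7) = 1
  not C: Łukasiewicz ¬ gives 1 − 0.5 = 0.5
  ((((((A → A) → B) → B) → B) → not B) → not C): min(1, 1 − 1 + 0.5) = 0.5
  Łukasiewicz value = 0.5
Difference: 1 − 0.5 = 0.50

0.50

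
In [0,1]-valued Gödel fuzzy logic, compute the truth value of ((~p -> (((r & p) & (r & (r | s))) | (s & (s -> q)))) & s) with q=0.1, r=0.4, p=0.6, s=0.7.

~p: Gödel ¬ of 0.6 = 0 (operand ≠ 0)
(r & p) = min(0.4, 0.6) = 0.4
(r | s) = max(0.4, 0.7) = 0.7
(r & (r | s)) = min(0.4, 0.7) = 0.4
((r & p) & (r & (r | s))) = min(0.4, 0.4) = 0.4
(s -> q): 0.7 > 0.1, so result = 0.1
(s & (s -> q)) = min(0.7, 0.1) = 0.1
(((r & p) & (r & (r | s))) | (s & (s -> q))) = max(0.4, 0.1) = 0.4
(~p -> (((r & p) & (r & (r | s))) | (s & (s -> q)))): 0 ≤ 0.4, so result = 1
((~p -> (((r & p) & (r & (r | s))) | (s & (s -> q)))) & s) = min(1, 0.7) = 0.7

0.70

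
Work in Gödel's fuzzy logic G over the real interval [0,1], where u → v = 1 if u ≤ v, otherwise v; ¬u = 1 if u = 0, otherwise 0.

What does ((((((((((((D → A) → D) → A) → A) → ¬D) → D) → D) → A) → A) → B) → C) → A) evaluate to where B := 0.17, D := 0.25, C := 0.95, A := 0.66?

(D → A): 0.25 ≤ 0.66, so result = 1
((D → A) → D): 1 > 0.25, so result = 0.25
(((D → A) → D) → A): 0.25 ≤ 0.66, so result = 1
((((D → A) → D) → A) → A): 1 > 0.66, so result = 0.66
¬D: Gödel ¬ of 0.25 = 0 (operand ≠ 0)
(((((D → A) → D) → A) → A) → ¬D): 0.66 > 0, so result = 0
((((((D → A) → D) → A) → A) → ¬D) → D): 0 ≤ 0.25, so result = 1
(((((((D → A) → D) → A) → A) → ¬D) → D) → D): 1 > 0.25, so result = 0.25
((((((((D → A) → D) → A) → A) → ¬D) → D) → D) → A): 0.25 ≤ 0.66, so result = 1
(((((((((D → A) → D) → A) → A) → ¬D) → D) → D) → A) → A): 1 > 0.66, so result = 0.66
((((((((((D → A) → D) → A) → A) → ¬D) → D) → D) → A) → A) → B): 0.66 > 0.17, so result = 0.17
(((((((((((D → A) → D) → A) → A) → ¬D) → D) → D) → A) → A) → B) → C): 0.17 ≤ 0.95, so result = 1
((((((((((((D → A) → D) → A) → A) → ¬D) → D) → D) → A) → A) → B) → C) → A): 1 > 0.66, so result = 0.66

0.66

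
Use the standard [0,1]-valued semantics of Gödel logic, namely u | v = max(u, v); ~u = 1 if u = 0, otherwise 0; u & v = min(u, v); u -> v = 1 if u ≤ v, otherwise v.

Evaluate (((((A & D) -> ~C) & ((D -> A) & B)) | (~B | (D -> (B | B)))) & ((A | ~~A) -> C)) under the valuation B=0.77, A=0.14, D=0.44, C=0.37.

0.37

(A & D) = min(0.14, 0.44) = 0.14
~C: Gödel ¬ of 0.37 = 0 (operand ≠ 0)
((A & D) -> ~C): 0.14 > 0, so result = 0
(D -> A): 0.44 > 0.14, so result = 0.14
((D -> A) & B) = min(0.14, 0.77) = 0.14
(((A & D) -> ~C) & ((D -> A) & B)) = min(0, 0.14) = 0
~B: Gödel ¬ of 0.77 = 0 (operand ≠ 0)
(B | B) = max(0.77, 0.77) = 0.77
(D -> (B | B)): 0.44 ≤ 0.77, so result = 1
(~B | (D -> (B | B))) = max(0, 1) = 1
((((A & D) -> ~C) & ((D -> A) & B)) | (~B | (D -> (B | B)))) = max(0, 1) = 1
~A: Gödel ¬ of 0.14 = 0 (operand ≠ 0)
~~A: Gödel ¬ of 0 = 1 (operand is 0)
(A | ~~A) = max(0.14, 1) = 1
((A | ~~A) -> C): 1 > 0.37, so result = 0.37
(((((A & D) -> ~C) & ((D -> A) & B)) | (~B | (D -> (B | B)))) & ((A | ~~A) -> C)) = min(1, 0.37) = 0.37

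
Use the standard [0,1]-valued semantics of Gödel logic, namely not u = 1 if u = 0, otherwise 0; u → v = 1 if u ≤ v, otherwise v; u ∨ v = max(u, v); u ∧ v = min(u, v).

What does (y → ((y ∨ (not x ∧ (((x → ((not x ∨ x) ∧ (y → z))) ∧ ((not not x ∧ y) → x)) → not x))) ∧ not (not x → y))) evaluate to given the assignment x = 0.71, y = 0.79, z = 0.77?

not x: Gödel ¬ of 0.71 = 0 (operand ≠ 0)
not x: Gödel ¬ of 0.71 = 0 (operand ≠ 0)
(not x ∨ x) = max(0, 0.71) = 0.71
(y → z): 0.79 > 0.77, so result = 0.77
((not x ∨ x) ∧ (y → z)) = min(0.71, 0.77) = 0.71
(x → ((not x ∨ x) ∧ (y → z))): 0.71 ≤ 0.71, so result = 1
not x: Gödel ¬ of 0.71 = 0 (operand ≠ 0)
not not x: Gödel ¬ of 0 = 1 (operand is 0)
(not not x ∧ y) = min(1, 0.79) = 0.79
((not not x ∧ y) → x): 0.79 > 0.71, so result = 0.71
((x → ((not x ∨ x) ∧ (y → z))) ∧ ((not not x ∧ y) → x)) = min(1, 0.71) = 0.71
not x: Gödel ¬ of 0.71 = 0 (operand ≠ 0)
(((x → ((not x ∨ x) ∧ (y → z))) ∧ ((not not x ∧ y) → x)) → not x): 0.71 > 0, so result = 0
(not x ∧ (((x → ((not x ∨ x) ∧ (y → z))) ∧ ((not not x ∧ y) → x)) → not x)) = min(0, 0) = 0
(y ∨ (not x ∧ (((x → ((not x ∨ x) ∧ (y → z))) ∧ ((not not x ∧ y) → x)) → not x))) = max(0.79, 0) = 0.79
not x: Gödel ¬ of 0.71 = 0 (operand ≠ 0)
(not x → y): 0 ≤ 0.79, so result = 1
not (not x → y): Gödel ¬ of 1 = 0 (operand ≠ 0)
((y ∨ (not x ∧ (((x → ((not x ∨ x) ∧ (y → z))) ∧ ((not not x ∧ y) → x)) → not x))) ∧ not (not x → y)) = min(0.79, 0) = 0
(y → ((y ∨ (not x ∧ (((x → ((not x ∨ x) ∧ (y → z))) ∧ ((not not x ∧ y) → x)) → not x))) ∧ not (not x → y))): 0.79 > 0, so result = 0

0.00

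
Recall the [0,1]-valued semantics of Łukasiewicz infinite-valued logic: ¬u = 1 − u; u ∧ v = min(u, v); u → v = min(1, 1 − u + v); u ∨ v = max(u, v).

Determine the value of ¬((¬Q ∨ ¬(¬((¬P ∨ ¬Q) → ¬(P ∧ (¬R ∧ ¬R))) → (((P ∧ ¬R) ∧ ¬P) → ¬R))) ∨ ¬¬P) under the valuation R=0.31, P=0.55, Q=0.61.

0.45

¬Q: Łukasiewicz ¬ gives 1 − 0.61 = 0.39
¬P: Łukasiewicz ¬ gives 1 − 0.55 = 0.45
¬Q: Łukasiewicz ¬ gives 1 − 0.61 = 0.39
(¬P ∨ ¬Q) = max(0.45, 0.39) = 0.45
¬R: Łukasiewicz ¬ gives 1 − 0.31 = 0.69
¬R: Łukasiewicz ¬ gives 1 − 0.31 = 0.69
(¬R ∧ ¬R) = min(0.69, 0.69) = 0.69
(P ∧ (¬R ∧ ¬R)) = min(0.55, 0.69) = 0.55
¬(P ∧ (¬R ∧ ¬R)): Łukasiewicz ¬ gives 1 − 0.55 = 0.45
((¬P ∨ ¬Q) → ¬(P ∧ (¬R ∧ ¬R))): min(1, 1 − 0.45 + 0.45) = 1
¬((¬P ∨ ¬Q) → ¬(P ∧ (¬R ∧ ¬R))): Łukasiewicz ¬ gives 1 − 1 = 0
¬R: Łukasiewicz ¬ gives 1 − 0.31 = 0.69
(P ∧ ¬R) = min(0.55, 0.69) = 0.55
¬P: Łukasiewicz ¬ gives 1 − 0.55 = 0.45
((P ∧ ¬R) ∧ ¬P) = min(0.55, 0.45) = 0.45
¬R: Łukasiewicz ¬ gives 1 − 0.31 = 0.69
(((P ∧ ¬R) ∧ ¬P) → ¬R): min(1, 1 − 0.45 + 0.69) = 1
(¬((¬P ∨ ¬Q) → ¬(P ∧ (¬R ∧ ¬R))) → (((P ∧ ¬R) ∧ ¬P) → ¬R)): min(1, 1 − 0 + 1) = 1
¬(¬((¬P ∨ ¬Q) → ¬(P ∧ (¬R ∧ ¬R))) → (((P ∧ ¬R) ∧ ¬P) → ¬R)): Łukasiewicz ¬ gives 1 − 1 = 0
(¬Q ∨ ¬(¬((¬P ∨ ¬Q) → ¬(P ∧ (¬R ∧ ¬R))) → (((P ∧ ¬R) ∧ ¬P) → ¬R))) = max(0.39, 0) = 0.39
¬P: Łukasiewicz ¬ gives 1 − 0.55 = 0.45
¬¬P: Łukasiewicz ¬ gives 1 − 0.45 = 0.55
((¬Q ∨ ¬(¬((¬P ∨ ¬Q) → ¬(P ∧ (¬R ∧ ¬R))) → (((P ∧ ¬R) ∧ ¬P) → ¬R))) ∨ ¬¬P) = max(0.39, 0.55) = 0.55
¬((¬Q ∨ ¬(¬((¬P ∨ ¬Q) → ¬(P ∧ (¬R ∧ ¬R))) → (((P ∧ ¬R) ∧ ¬P) → ¬R))) ∨ ¬¬P): Łukasiewicz ¬ gives 1 − 0.55 = 0.45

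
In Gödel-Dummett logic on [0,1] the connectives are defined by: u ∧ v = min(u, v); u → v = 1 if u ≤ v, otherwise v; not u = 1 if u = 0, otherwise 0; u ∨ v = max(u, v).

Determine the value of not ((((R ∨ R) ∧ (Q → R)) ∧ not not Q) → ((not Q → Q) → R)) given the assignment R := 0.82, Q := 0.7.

(R ∨ R) = max(0.82, 0.82) = 0.82
(Q → R): 0.7 ≤ 0.82, so result = 1
((R ∨ R) ∧ (Q → R)) = min(0.82, 1) = 0.82
not Q: Gödel ¬ of 0.7 = 0 (operand ≠ 0)
not not Q: Gödel ¬ of 0 = 1 (operand is 0)
(((R ∨ R) ∧ (Q → R)) ∧ not not Q) = min(0.82, 1) = 0.82
not Q: Gödel ¬ of 0.7 = 0 (operand ≠ 0)
(not Q → Q): 0 ≤ 0.7, so result = 1
((not Q → Q) → R): 1 > 0.82, so result = 0.82
((((R ∨ R) ∧ (Q → R)) ∧ not not Q) → ((not Q → Q) → R)): 0.82 ≤ 0.82, so result = 1
not ((((R ∨ R) ∧ (Q → R)) ∧ not not Q) → ((not Q → Q) → R)): Gödel ¬ of 1 = 0 (operand ≠ 0)

0.00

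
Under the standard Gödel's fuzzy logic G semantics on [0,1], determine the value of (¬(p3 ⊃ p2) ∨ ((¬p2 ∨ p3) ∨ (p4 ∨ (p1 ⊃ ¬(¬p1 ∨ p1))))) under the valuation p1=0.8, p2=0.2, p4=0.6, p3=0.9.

0.90

(p3 ⊃ p2): 0.9 > 0.2, so result = 0.2
¬(p3 ⊃ p2): Gödel ¬ of 0.2 = 0 (operand ≠ 0)
¬p2: Gödel ¬ of 0.2 = 0 (operand ≠ 0)
(¬p2 ∨ p3) = max(0, 0.9) = 0.9
¬p1: Gödel ¬ of 0.8 = 0 (operand ≠ 0)
(¬p1 ∨ p1) = max(0, 0.8) = 0.8
¬(¬p1 ∨ p1): Gödel ¬ of 0.8 = 0 (operand ≠ 0)
(p1 ⊃ ¬(¬p1 ∨ p1)): 0.8 > 0, so result = 0
(p4 ∨ (p1 ⊃ ¬(¬p1 ∨ p1))) = max(0.6, 0) = 0.6
((¬p2 ∨ p3) ∨ (p4 ∨ (p1 ⊃ ¬(¬p1 ∨ p1)))) = max(0.9, 0.6) = 0.9
(¬(p3 ⊃ p2) ∨ ((¬p2 ∨ p3) ∨ (p4 ∨ (p1 ⊃ ¬(¬p1 ∨ p1))))) = max(0, 0.9) = 0.9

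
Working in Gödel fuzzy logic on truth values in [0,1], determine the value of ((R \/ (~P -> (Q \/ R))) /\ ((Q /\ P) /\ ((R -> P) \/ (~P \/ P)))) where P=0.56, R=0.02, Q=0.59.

0.56

~P: Gödel ¬ of 0.56 = 0 (operand ≠ 0)
(Q \/ R) = max(0.59, 0.02) = 0.59
(~P -> (Q \/ R)): 0 ≤ 0.59, so result = 1
(R \/ (~P -> (Q \/ R))) = max(0.02, 1) = 1
(Q /\ P) = min(0.59, 0.56) = 0.56
(R -> P): 0.02 ≤ 0.56, so result = 1
~P: Gödel ¬ of 0.56 = 0 (operand ≠ 0)
(~P \/ P) = max(0, 0.56) = 0.56
((R -> P) \/ (~P \/ P)) = max(1, 0.56) = 1
((Q /\ P) /\ ((R -> P) \/ (~P \/ P))) = min(0.56, 1) = 0.56
((R \/ (~P -> (Q \/ R))) /\ ((Q /\ P) /\ ((R -> P) \/ (~P \/ P)))) = min(1, 0.56) = 0.56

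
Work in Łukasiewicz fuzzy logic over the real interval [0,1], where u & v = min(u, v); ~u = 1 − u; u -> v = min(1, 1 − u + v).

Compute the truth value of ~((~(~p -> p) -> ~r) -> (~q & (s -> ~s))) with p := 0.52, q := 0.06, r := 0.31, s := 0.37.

~p: Łukasiewicz ¬ gives 1 − 0.52 = 0.48
(~p -> p): min(1, 1 − 0.48 + 0.52) = 1
~(~p -> p): Łukasiewicz ¬ gives 1 − 1 = 0
~r: Łukasiewicz ¬ gives 1 − 0.31 = 0.69
(~(~p -> p) -> ~r): min(1, 1 − 0 + 0.69) = 1
~q: Łukasiewicz ¬ gives 1 − 0.06 = 0.94
~s: Łukasiewicz ¬ gives 1 − 0.37 = 0.63
(s -> ~s): min(1, 1 − 0.37 + 0.63) = 1
(~q & (s -> ~s)) = min(0.94, 1) = 0.94
((~(~p -> p) -> ~r) -> (~q & (s -> ~s))): min(1, 1 − 1 + 0.94) = 0.94
~((~(~p -> p) -> ~r) -> (~q & (s -> ~s))): Łukasiewicz ¬ gives 1 − 0.94 = 0.06

0.06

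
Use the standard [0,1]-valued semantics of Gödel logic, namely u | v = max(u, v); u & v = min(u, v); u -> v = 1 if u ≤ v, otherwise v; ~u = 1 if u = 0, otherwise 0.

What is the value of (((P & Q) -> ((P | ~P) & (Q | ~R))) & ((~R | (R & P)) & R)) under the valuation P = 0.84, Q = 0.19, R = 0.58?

(P & Q) = min(0.84, 0.19) = 0.19
~P: Gödel ¬ of 0.84 = 0 (operand ≠ 0)
(P | ~P) = max(0.84, 0) = 0.84
~R: Gödel ¬ of 0.58 = 0 (operand ≠ 0)
(Q | ~R) = max(0.19, 0) = 0.19
((P | ~P) & (Q | ~R)) = min(0.84, 0.19) = 0.19
((P & Q) -> ((P | ~P) & (Q | ~R))): 0.19 ≤ 0.19, so result = 1
~R: Gödel ¬ of 0.58 = 0 (operand ≠ 0)
(R & P) = min(0.58, 0.84) = 0.58
(~R | (R & P)) = max(0, 0.58) = 0.58
((~R | (R & P)) & R) = min(0.58, 0.58) = 0.58
(((P & Q) -> ((P | ~P) & (Q | ~R))) & ((~R | (R & P)) & R)) = min(1, 0.58) = 0.58

0.58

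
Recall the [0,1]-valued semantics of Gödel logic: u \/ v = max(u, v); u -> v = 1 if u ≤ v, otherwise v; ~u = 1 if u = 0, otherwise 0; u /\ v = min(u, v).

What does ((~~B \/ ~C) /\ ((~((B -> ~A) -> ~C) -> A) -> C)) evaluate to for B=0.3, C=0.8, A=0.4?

0.80

~B: Gödel ¬ of 0.3 = 0 (operand ≠ 0)
~~B: Gödel ¬ of 0 = 1 (operand is 0)
~C: Gödel ¬ of 0.8 = 0 (operand ≠ 0)
(~~B \/ ~C) = max(1, 0) = 1
~A: Gödel ¬ of 0.4 = 0 (operand ≠ 0)
(B -> ~A): 0.3 > 0, so result = 0
~C: Gödel ¬ of 0.8 = 0 (operand ≠ 0)
((B -> ~A) -> ~C): 0 ≤ 0, so result = 1
~((B -> ~A) -> ~C): Gödel ¬ of 1 = 0 (operand ≠ 0)
(~((B -> ~A) -> ~C) -> A): 0 ≤ 0.4, so result = 1
((~((B -> ~A) -> ~C) -> A) -> C): 1 > 0.8, so result = 0.8
((~~B \/ ~C) /\ ((~((B -> ~A) -> ~C) -> A) -> C)) = min(1, 0.8) = 0.8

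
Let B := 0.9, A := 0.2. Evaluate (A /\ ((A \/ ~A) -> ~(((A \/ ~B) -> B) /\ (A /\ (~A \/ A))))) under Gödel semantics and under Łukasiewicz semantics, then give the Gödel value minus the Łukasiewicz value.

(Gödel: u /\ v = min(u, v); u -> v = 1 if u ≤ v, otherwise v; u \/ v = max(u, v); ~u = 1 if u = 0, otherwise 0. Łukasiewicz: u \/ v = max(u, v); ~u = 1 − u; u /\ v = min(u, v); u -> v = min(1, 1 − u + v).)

-0.20

Gödel evaluation:
  ~A: Gödel ¬ of 0.2 = 0 (operand ≠ 0)
  (A \/ ~A) = max(0.2, 0) = 0.2
  ~B: Gödel ¬ of 0.9 = 0 (operand ≠ 0)
  (A \/ ~B) = max(0.2, 0) = 0.2
  ((A \/ ~B) -> B): 0.2 ≤ 0.9, so result = 1
  ~A: Gödel ¬ of 0.2 = 0 (operand ≠ 0)
  (~A \/ A) = max(0, 0.2) = 0.2
  (A /\ (~A \/ A)) = min(0.2, 0.2) = 0.2
  (((A \/ ~B) -> B) /\ (A /\ (~A \/ A))) = min(1, 0.2) = 0.2
  ~(((A \/ ~B) -> B) /\ (A /\ (~A \/ A))): Gödel ¬ of 0.2 = 0 (operand ≠ 0)
  ((A \/ ~A) -> ~(((A \/ ~B) -> B) /\ (A /\ (~A \/ A)))): 0.2 > 0, so result = 0
  (A /\ ((A \/ ~A) -> ~(((A \/ ~B) -> B) /\ (A /\ (~A \/ A))))) = min(0.2, 0) = 0
  Gödel value = 0
Łukasiewicz evaluation:
  ~A: Łukasiewicz ¬ gives 1 − 0.2 = 0.8
  (A \/ ~A) = max(0.2, 0.8) = 0.8
  ~B: Łukasiewicz ¬ gives 1 − 0.9 = 0.1
  (A \/ ~B) = max(0.2, 0.1) = 0.2
  ((A \/ ~B) -> B): min(1, 1 − 0.2 + 0.9) = 1
  ~A: Łukasiewicz ¬ gives 1 − 0.2 = 0.8
  (~A \/ A) = max(0.8, 0.2) = 0.8
  (A /\ (~A \/ A)) = min(0.2, 0.8) = 0.2
  (((A \/ ~B) -> B) /\ (A /\ (~A \/ A))) = min(1, 0.2) = 0.2
  ~(((A \/ ~B) -> B) /\ (A /\ (~A \/ A))): Łukasiewicz ¬ gives 1 − 0.2 = 0.8
  ((A \/ ~A) -> ~(((A \/ ~B) -> B) /\ (A /\ (~A \/ A)))): min(1, 1 − 0.8 + 0.8) = 1
  (A /\ ((A \/ ~A) -> ~(((A \/ ~B) -> B) /\ (A /\ (~A \/ A))))) = min(0.2, 1) = 0.2
  Łukasiewicz value = 0.2
Difference: 0 − 0.2 = -0.20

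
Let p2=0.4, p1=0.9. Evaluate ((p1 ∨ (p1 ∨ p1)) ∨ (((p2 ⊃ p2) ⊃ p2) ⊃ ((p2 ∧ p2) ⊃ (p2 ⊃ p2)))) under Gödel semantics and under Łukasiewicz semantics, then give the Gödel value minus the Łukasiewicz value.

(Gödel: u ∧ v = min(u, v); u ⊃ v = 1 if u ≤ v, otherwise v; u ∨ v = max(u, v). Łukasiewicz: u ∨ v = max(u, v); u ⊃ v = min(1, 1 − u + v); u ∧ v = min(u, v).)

Gödel evaluation:
  (p1 ∨ p1) = max(0.9, 0.9) = 0.9
  (p1 ∨ (p1 ∨ p1)) = max(0.9, 0.9) = 0.9
  (p2 ⊃ p2): 0.4 ≤ 0.4, so result = 1
  ((p2 ⊃ p2) ⊃ p2): 1 > 0.4, so result = 0.4
  (p2 ∧ p2) = min(0.4, 0.4) = 0.4
  (p2 ⊃ p2): 0.4 ≤ 0.4, so result = 1
  ((p2 ∧ p2) ⊃ (p2 ⊃ p2)): 0.4 ≤ 1, so result = 1
  (((p2 ⊃ p2) ⊃ p2) ⊃ ((p2 ∧ p2) ⊃ (p2 ⊃ p2))): 0.4 ≤ 1, so result = 1
  ((p1 ∨ (p1 ∨ p1)) ∨ (((p2 ⊃ p2) ⊃ p2) ⊃ ((p2 ∧ p2) ⊃ (p2 ⊃ p2)))) = max(0.9, 1) = 1
  Gödel value = 1
Łukasiewicz evaluation:
  (p1 ∨ p1) = max(0.9, 0.9) = 0.9
  (p1 ∨ (p1 ∨ p1)) = max(0.9, 0.9) = 0.9
  (p2 ⊃ p2): min(1, 1 − 0.4 + 0.4) = 1
  ((p2 ⊃ p2) ⊃ p2): min(1, 1 − 1 + 0.4) = 0.4
  (p2 ∧ p2) = min(0.4, 0.4) = 0.4
  (p2 ⊃ p2): min(1, 1 − 0.4 + 0.4) = 1
  ((p2 ∧ p2) ⊃ (p2 ⊃ p2)): min(1, 1 − 0.4 + 1) = 1
  (((p2 ⊃ p2) ⊃ p2) ⊃ ((p2 ∧ p2) ⊃ (p2 ⊃ p2))): min(1, 1 − 0.4 + 1) = 1
  ((p1 ∨ (p1 ∨ p1)) ∨ (((p2 ⊃ p2) ⊃ p2) ⊃ ((p2 ∧ p2) ⊃ (p2 ⊃ p2)))) = max(0.9, 1) = 1
  Łukasiewicz value = 1
Difference: 1 − 1 = 0.00

0.00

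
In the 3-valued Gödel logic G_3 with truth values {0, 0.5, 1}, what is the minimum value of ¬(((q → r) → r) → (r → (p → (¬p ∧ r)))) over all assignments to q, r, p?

0.00

The minimum is attained at q = 0, r = 0, p = 0:
  (q → r): 0 ≤ 0, so result = 1
  ((q → r) → r): 1 > 0, so result = 0
  ¬p: Gödel ¬ of 0 = 1 (operand is 0)
  (¬p ∧ r) = min(1, 0) = 0
  (p → (¬p ∧ r)): 0 ≤ 0, so result = 1
  (r → (p → (¬p ∧ r))): 0 ≤ 1, so result = 1
  (((q → r) → r) → (r → (p → (¬p ∧ r)))): 0 ≤ 1, so result = 1
  ¬(((q → r) → r) → (r → (p → (¬p ∧ r)))): Gödel ¬ of 1 = 0 (operand ≠ 0)
Checking all 27 assignments confirms none give a value below 0.00.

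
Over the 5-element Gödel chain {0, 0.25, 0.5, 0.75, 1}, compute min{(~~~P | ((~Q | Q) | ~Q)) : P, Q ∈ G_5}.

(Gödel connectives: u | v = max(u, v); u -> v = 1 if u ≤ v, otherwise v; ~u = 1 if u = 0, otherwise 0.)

The minimum is attained at P = 0.25, Q = 0.25:
  ~P: Gödel ¬ of 0.25 = 0 (operand ≠ 0)
  ~~P: Gödel ¬ of 0 = 1 (operand is 0)
  ~~~P: Gödel ¬ of 1 = 0 (operand ≠ 0)
  ~Q: Gödel ¬ of 0.25 = 0 (operand ≠ 0)
  (~Q | Q) = max(0, 0.25) = 0.25
  ~Q: Gödel ¬ of 0.25 = 0 (operand ≠ 0)
  ((~Q | Q) | ~Q) = max(0.25, 0) = 0.25
  (~~~P | ((~Q | Q) | ~Q)) = max(0, 0.25) = 0.25
Checking all 25 assignments confirms none give a value below 0.25.

0.25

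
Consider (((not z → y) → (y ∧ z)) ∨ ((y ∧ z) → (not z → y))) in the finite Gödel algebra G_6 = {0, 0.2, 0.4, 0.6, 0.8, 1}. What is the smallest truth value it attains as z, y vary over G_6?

Every assignment gives 1. For instance at z = 0, y = 0:
  not z: Gödel ¬ of 0 = 1 (operand is 0)
  (not z → y): 1 > 0, so result = 0
  (y ∧ z) = min(0, 0) = 0
  ((not z → y) → (y ∧ z)): 0 ≤ 0, so result = 1
  (y ∧ z) = min(0, 0) = 0
  not z: Gödel ¬ of 0 = 1 (operand is 0)
  (not z → y): 1 > 0, so result = 0
  ((y ∧ z) → (not z → y)): 0 ≤ 0, so result = 1
  (((not z → y) → (y ∧ z)) ∨ ((y ∧ z) → (not z → y))) = max(1, 1) = 1
All 36 assignments give value 1 — the formula is a G_6-tautology.

1.00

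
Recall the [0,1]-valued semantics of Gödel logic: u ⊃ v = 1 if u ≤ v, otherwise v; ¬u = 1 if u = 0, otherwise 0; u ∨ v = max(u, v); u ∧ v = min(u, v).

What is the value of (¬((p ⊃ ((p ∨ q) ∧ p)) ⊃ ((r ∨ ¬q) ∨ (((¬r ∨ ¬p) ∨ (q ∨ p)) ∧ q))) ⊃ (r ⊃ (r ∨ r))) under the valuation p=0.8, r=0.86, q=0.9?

(p ∨ q) = max(0.8, 0.9) = 0.9
((p ∨ q) ∧ p) = min(0.9, 0.8) = 0.8
(p ⊃ ((p ∨ q) ∧ p)): 0.8 ≤ 0.8, so result = 1
¬q: Gödel ¬ of 0.9 = 0 (operand ≠ 0)
(r ∨ ¬q) = max(0.86, 0) = 0.86
¬r: Gödel ¬ of 0.86 = 0 (operand ≠ 0)
¬p: Gödel ¬ of 0.8 = 0 (operand ≠ 0)
(¬r ∨ ¬p) = max(0, 0) = 0
(q ∨ p) = max(0.9, 0.8) = 0.9
((¬r ∨ ¬p) ∨ (q ∨ p)) = max(0, 0.9) = 0.9
(((¬r ∨ ¬p) ∨ (q ∨ p)) ∧ q) = min(0.9, 0.9) = 0.9
((r ∨ ¬q) ∨ (((¬r ∨ ¬p) ∨ (q ∨ p)) ∧ q)) = max(0.86, 0.9) = 0.9
((p ⊃ ((p ∨ q) ∧ p)) ⊃ ((r ∨ ¬q) ∨ (((¬r ∨ ¬p) ∨ (q ∨ p)) ∧ q))): 1 > 0.9, so result = 0.9
¬((p ⊃ ((p ∨ q) ∧ p)) ⊃ ((r ∨ ¬q) ∨ (((¬r ∨ ¬p) ∨ (q ∨ p)) ∧ q))): Gödel ¬ of 0.9 = 0 (operand ≠ 0)
(r ∨ r) = max(0.86, 0.86) = 0.86
(r ⊃ (r ∨ r)): 0.86 ≤ 0.86, so result = 1
(¬((p ⊃ ((p ∨ q) ∧ p)) ⊃ ((r ∨ ¬q) ∨ (((¬r ∨ ¬p) ∨ (q ∨ p)) ∧ q))) ⊃ (r ⊃ (r ∨ r))): 0 ≤ 1, so result = 1

1.00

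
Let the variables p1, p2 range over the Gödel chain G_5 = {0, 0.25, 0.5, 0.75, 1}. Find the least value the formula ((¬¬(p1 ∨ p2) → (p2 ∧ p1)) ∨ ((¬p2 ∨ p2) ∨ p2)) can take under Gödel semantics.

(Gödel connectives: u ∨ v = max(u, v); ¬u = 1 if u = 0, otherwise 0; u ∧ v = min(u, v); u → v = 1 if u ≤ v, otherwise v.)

0.25

The minimum is attained at p1 = 0, p2 = 0.25:
  (p1 ∨ p2) = max(0, 0.25) = 0.25
  ¬(p1 ∨ p2): Gödel ¬ of 0.25 = 0 (operand ≠ 0)
  ¬¬(p1 ∨ p2): Gödel ¬ of 0 = 1 (operand is 0)
  (p2 ∧ p1) = min(0.25, 0) = 0
  (¬¬(p1 ∨ p2) → (p2 ∧ p1)): 1 > 0, so result = 0
  ¬p2: Gödel ¬ of 0.25 = 0 (operand ≠ 0)
  (¬p2 ∨ p2) = max(0, 0.25) = 0.25
  ((¬p2 ∨ p2) ∨ p2) = max(0.25, 0.25) = 0.25
  ((¬¬(p1 ∨ p2) → (p2 ∧ p1)) ∨ ((¬p2 ∨ p2) ∨ p2)) = max(0, 0.25) = 0.25
Checking all 25 assignments confirms none give a value below 0.25.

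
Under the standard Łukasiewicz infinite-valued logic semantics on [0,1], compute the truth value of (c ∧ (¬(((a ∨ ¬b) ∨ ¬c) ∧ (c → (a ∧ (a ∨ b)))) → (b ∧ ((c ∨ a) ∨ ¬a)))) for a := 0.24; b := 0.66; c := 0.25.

0.25

¬b: Łukasiewicz ¬ gives 1 − 0.66 = 0.34
(a ∨ ¬b) = max(0.24, 0.34) = 0.34
¬c: Łukasiewicz ¬ gives 1 − 0.25 = 0.75
((a ∨ ¬b) ∨ ¬c) = max(0.34, 0.75) = 0.75
(a ∨ b) = max(0.24, 0.66) = 0.66
(a ∧ (a ∨ b)) = min(0.24, 0.66) = 0.24
(c → (a ∧ (a ∨ b))): min(1, 1 − 0.25 + 0.24) = 0.99
(((a ∨ ¬b) ∨ ¬c) ∧ (c → (a ∧ (a ∨ b)))) = min(0.75, 0.99) = 0.75
¬(((a ∨ ¬b) ∨ ¬c) ∧ (c → (a ∧ (a ∨ b)))): Łukasiewicz ¬ gives 1 − 0.75 = 0.25
(c ∨ a) = max(0.25, 0.24) = 0.25
¬a: Łukasiewicz ¬ gives 1 − 0.24 = 0.76
((c ∨ a) ∨ ¬a) = max(0.25, 0.76) = 0.76
(b ∧ ((c ∨ a) ∨ ¬a)) = min(0.66, 0.76) = 0.66
(¬(((a ∨ ¬b) ∨ ¬c) ∧ (c → (a ∧ (a ∨ b)))) → (b ∧ ((c ∨ a) ∨ ¬a))): min(1, 1 − 0.25 + 0.66) = 1
(c ∧ (¬(((a ∨ ¬b) ∨ ¬c) ∧ (c → (a ∧ (a ∨ b)))) → (b ∧ ((c ∨ a) ∨ ¬a)))) = min(0.25, 1) = 0.25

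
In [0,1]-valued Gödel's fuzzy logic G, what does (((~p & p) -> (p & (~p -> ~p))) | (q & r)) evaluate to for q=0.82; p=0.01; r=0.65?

~p: Gödel ¬ of 0.01 = 0 (operand ≠ 0)
(~p & p) = min(0, 0.01) = 0
~p: Gödel ¬ of 0.01 = 0 (operand ≠ 0)
~p: Gödel ¬ of 0.01 = 0 (operand ≠ 0)
(~p -> ~p): 0 ≤ 0, so result = 1
(p & (~p -> ~p)) = min(0.01, 1) = 0.01
((~p & p) -> (p & (~p -> ~p))): 0 ≤ 0.01, so result = 1
(q & r) = min(0.82, 0.65) = 0.65
(((~p & p) -> (p & (~p -> ~p))) | (q & r)) = max(1, 0.65) = 1

1.00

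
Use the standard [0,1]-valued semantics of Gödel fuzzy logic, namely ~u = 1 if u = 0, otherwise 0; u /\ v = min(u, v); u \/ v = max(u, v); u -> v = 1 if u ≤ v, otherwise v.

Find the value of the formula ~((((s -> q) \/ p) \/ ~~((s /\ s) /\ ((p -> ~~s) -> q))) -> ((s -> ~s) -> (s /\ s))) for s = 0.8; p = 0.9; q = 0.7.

(s -> q): 0.8 > 0.7, so result = 0.7
((s -> q) \/ p) = max(0.7, 0.9) = 0.9
(s /\ s) = min(0.8, 0.8) = 0.8
~s: Gödel ¬ of 0.8 = 0 (operand ≠ 0)
~~s: Gödel ¬ of 0 = 1 (operand is 0)
(p -> ~~s): 0.9 ≤ 1, so result = 1
((p -> ~~s) -> q): 1 > 0.7, so result = 0.7
((s /\ s) /\ ((p -> ~~s) -> q)) = min(0.8, 0.7) = 0.7
~((s /\ s) /\ ((p -> ~~s) -> q)): Gödel ¬ of 0.7 = 0 (operand ≠ 0)
~~((s /\ s) /\ ((p -> ~~s) -> q)): Gödel ¬ of 0 = 1 (operand is 0)
(((s -> q) \/ p) \/ ~~((s /\ s) /\ ((p -> ~~s) -> q))) = max(0.9, 1) = 1
~s: Gödel ¬ of 0.8 = 0 (operand ≠ 0)
(s -> ~s): 0.8 > 0, so result = 0
(s /\ s) = min(0.8, 0.8) = 0.8
((s -> ~s) -> (s /\ s)): 0 ≤ 0.8, so result = 1
((((s -> q) \/ p) \/ ~~((s /\ s) /\ ((p -> ~~s) -> q))) -> ((s -> ~s) -> (s /\ s))): 1 ≤ 1, so result = 1
~((((s -> q) \/ p) \/ ~~((s /\ s) /\ ((p -> ~~s) -> q))) -> ((s -> ~s) -> (s /\ s))): Gödel ¬ of 1 = 0 (operand ≠ 0)

0.00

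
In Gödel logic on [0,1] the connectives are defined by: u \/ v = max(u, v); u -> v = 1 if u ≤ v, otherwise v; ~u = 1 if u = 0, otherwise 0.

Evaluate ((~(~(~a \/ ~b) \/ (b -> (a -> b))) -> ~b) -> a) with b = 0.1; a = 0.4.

~a: Gödel ¬ of 0.4 = 0 (operand ≠ 0)
~b: Gödel ¬ of 0.1 = 0 (operand ≠ 0)
(~a \/ ~b) = max(0, 0) = 0
~(~a \/ ~b): Gödel ¬ of 0 = 1 (operand is 0)
(a -> b): 0.4 > 0.1, so result = 0.1
(b -> (a -> b)): 0.1 ≤ 0.1, so result = 1
(~(~a \/ ~b) \/ (b -> (a -> b))) = max(1, 1) = 1
~(~(~a \/ ~b) \/ (b -> (a -> b))): Gödel ¬ of 1 = 0 (operand ≠ 0)
~b: Gödel ¬ of 0.1 = 0 (operand ≠ 0)
(~(~(~a \/ ~b) \/ (b -> (a -> b))) -> ~b): 0 ≤ 0, so result = 1
((~(~(~a \/ ~b) \/ (b -> (a -> b))) -> ~b) -> a): 1 > 0.4, so result = 0.4

0.40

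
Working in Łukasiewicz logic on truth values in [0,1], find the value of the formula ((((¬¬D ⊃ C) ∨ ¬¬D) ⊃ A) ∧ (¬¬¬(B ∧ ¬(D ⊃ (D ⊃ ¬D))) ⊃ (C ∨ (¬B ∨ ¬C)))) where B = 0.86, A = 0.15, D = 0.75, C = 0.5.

¬D: Łukasiewicz ¬ gives 1 − 0.75 = 0.25
¬¬D: Łukasiewicz ¬ gives 1 − 0.25 = 0.75
(¬¬D ⊃ C): min(1, 1 − 0.75 + 0.5) = 0.75
¬D: Łukasiewicz ¬ gives 1 − 0.75 = 0.25
¬¬D: Łukasiewicz ¬ gives 1 − 0.25 = 0.75
((¬¬D ⊃ C) ∨ ¬¬D) = max(0.75, 0.75) = 0.75
(((¬¬D ⊃ C) ∨ ¬¬D) ⊃ A): min(1, 1 − 0.75 + 0.15) = 0.4
¬D: Łukasiewicz ¬ gives 1 − 0.75 = 0.25
(D ⊃ ¬D): min(1, 1 − 0.75 + 0.25) = 0.5
(D ⊃ (D ⊃ ¬D)): min(1, 1 − 0.75 + 0.5) = 0.75
¬(D ⊃ (D ⊃ ¬D)): Łukasiewicz ¬ gives 1 − 0.75 = 0.25
(B ∧ ¬(D ⊃ (D ⊃ ¬D))) = min(0.86, 0.25) = 0.25
¬(B ∧ ¬(D ⊃ (D ⊃ ¬D))): Łukasiewicz ¬ gives 1 − 0.25 = 0.75
¬¬(B ∧ ¬(D ⊃ (D ⊃ ¬D))): Łukasiewicz ¬ gives 1 − 0.75 = 0.25
¬¬¬(B ∧ ¬(D ⊃ (D ⊃ ¬D))): Łukasiewicz ¬ gives 1 − 0.25 = 0.75
¬B: Łukasiewicz ¬ gives 1 − 0.86 = 0.14
¬C: Łukasiewicz ¬ gives 1 − 0.5 = 0.5
(¬B ∨ ¬C) = max(0.14, 0.5) = 0.5
(C ∨ (¬B ∨ ¬C)) = max(0.5, 0.5) = 0.5
(¬¬¬(B ∧ ¬(D ⊃ (D ⊃ ¬D))) ⊃ (C ∨ (¬B ∨ ¬C))): min(1, 1 − 0.75 + 0.5) = 0.75
((((¬¬D ⊃ C) ∨ ¬¬D) ⊃ A) ∧ (¬¬¬(B ∧ ¬(D ⊃ (D ⊃ ¬D))) ⊃ (C ∨ (¬B ∨ ¬C)))) = min(0.4, 0.75) = 0.4

0.40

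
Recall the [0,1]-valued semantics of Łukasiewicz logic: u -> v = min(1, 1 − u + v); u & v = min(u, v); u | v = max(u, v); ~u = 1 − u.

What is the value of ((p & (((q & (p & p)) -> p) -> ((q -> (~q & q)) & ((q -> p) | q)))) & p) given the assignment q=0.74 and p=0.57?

0.52

(p & p) = min(0.57, 0.57) = 0.57
(q & (p & p)) = min(0.74, 0.57) = 0.57
((q & (p & p)) -> p): min(1, 1 − 0.57 + 0.57) = 1
~q: Łukasiewicz ¬ gives 1 − 0.74 = 0.26
(~q & q) = min(0.26, 0.74) = 0.26
(q -> (~q & q)): min(1, 1 − 0.74 + 0.26) = 0.52
(q -> p): min(1, 1 − 0.74 + 0.57) = 0.83
((q -> p) | q) = max(0.83, 0.74) = 0.83
((q -> (~q & q)) & ((q -> p) | q)) = min(0.52, 0.83) = 0.52
(((q & (p & p)) -> p) -> ((q -> (~q & q)) & ((q -> p) | q))): min(1, 1 − 1 + 0.52) = 0.52
(p & (((q & (p & p)) -> p) -> ((q -> (~q & q)) & ((q -> p) | q)))) = min(0.57, 0.52) = 0.52
((p & (((q & (p & p)) -> p) -> ((q -> (~q & q)) & ((q -> p) | q)))) & p) = min(0.52, 0.57) = 0.52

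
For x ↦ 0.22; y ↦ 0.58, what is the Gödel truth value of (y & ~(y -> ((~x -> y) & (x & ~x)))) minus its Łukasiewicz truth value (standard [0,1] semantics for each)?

Gödel evaluation:
  ~x: Gödel ¬ of 0.22 = 0 (operand ≠ 0)
  (~x -> y): 0 ≤ 0.58, so result = 1
  ~x: Gödel ¬ of 0.22 = 0 (operand ≠ 0)
  (x & ~x) = min(0.22, 0) = 0
  ((~x -> y) & (x & ~x)) = min(1, 0) = 0
  (y -> ((~x -> y) & (x & ~x))): 0.58 > 0, so result = 0
  ~(y -> ((~x -> y) & (x & ~x))): Gödel ¬ of 0 = 1 (operand is 0)
  (y & ~(y -> ((~x -> y) & (x & ~x)))) = min(0.58, 1) = 0.58
  Gödel value = 0.58
Łukasiewicz evaluation:
  ~x: Łukasiewicz ¬ gives 1 − 0.22 = 0.78
  (~x -> y): min(1, 1 − 0.78 + 0.58) = 0.8
  ~x: Łukasiewicz ¬ gives 1 − 0.22 = 0.78
  (x & ~x) = min(0.22, 0.78) = 0.22
  ((~x -> y) & (x & ~x)) = min(0.8, 0.22) = 0.22
  (y -> ((~x -> y) & (x & ~x))): min(1, 1 − 0.58 + 0.22) = 0.64
  ~(y -> ((~x -> y) & (x & ~x))): Łukasiewicz ¬ gives 1 − 0.64 = 0.36
  (y & ~(y -> ((~x -> y) & (x & ~x)))) = min(0.58, 0.36) = 0.36
  Łukasiewicz value = 0.36
Difference: 0.58 − 0.36 = 0.22

0.22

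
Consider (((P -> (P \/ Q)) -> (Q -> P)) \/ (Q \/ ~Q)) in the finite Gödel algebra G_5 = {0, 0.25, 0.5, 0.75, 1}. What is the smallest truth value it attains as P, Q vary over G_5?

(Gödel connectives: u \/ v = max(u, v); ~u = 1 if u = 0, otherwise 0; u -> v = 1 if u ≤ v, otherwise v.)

0.25

The minimum is attained at P = 0, Q = 0.25:
  (P \/ Q) = max(0, 0.25) = 0.25
  (P -> (P \/ Q)): 0 ≤ 0.25, so result = 1
  (Q -> P): 0.25 > 0, so result = 0
  ((P -> (P \/ Q)) -> (Q -> P)): 1 > 0, so result = 0
  ~Q: Gödel ¬ of 0.25 = 0 (operand ≠ 0)
  (Q \/ ~Q) = max(0.25, 0) = 0.25
  (((P -> (P \/ Q)) -> (Q -> P)) \/ (Q \/ ~Q)) = max(0, 0.25) = 0.25
Checking all 25 assignments confirms none give a value below 0.25.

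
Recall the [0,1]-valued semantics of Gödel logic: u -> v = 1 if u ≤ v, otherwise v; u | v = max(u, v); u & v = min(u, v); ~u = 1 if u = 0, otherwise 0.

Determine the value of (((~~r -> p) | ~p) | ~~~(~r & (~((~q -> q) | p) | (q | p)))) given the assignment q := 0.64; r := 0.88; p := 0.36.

1.00

~r: Gödel ¬ of 0.88 = 0 (operand ≠ 0)
~~r: Gödel ¬ of 0 = 1 (operand is 0)
(~~r -> p): 1 > 0.36, so result = 0.36
~p: Gödel ¬ of 0.36 = 0 (operand ≠ 0)
((~~r -> p) | ~p) = max(0.36, 0) = 0.36
~r: Gödel ¬ of 0.88 = 0 (operand ≠ 0)
~q: Gödel ¬ of 0.64 = 0 (operand ≠ 0)
(~q -> q): 0 ≤ 0.64, so result = 1
((~q -> q) | p) = max(1, 0.36) = 1
~((~q -> q) | p): Gödel ¬ of 1 = 0 (operand ≠ 0)
(q | p) = max(0.64, 0.36) = 0.64
(~((~q -> q) | p) | (q | p)) = max(0, 0.64) = 0.64
(~r & (~((~q -> q) | p) | (q | p))) = min(0, 0.64) = 0
~(~r & (~((~q -> q) | p) | (q | p))): Gödel ¬ of 0 = 1 (operand is 0)
~~(~r & (~((~q -> q) | p) | (q | p))): Gödel ¬ of 1 = 0 (operand ≠ 0)
~~~(~r & (~((~q -> q) | p) | (q | p))): Gödel ¬ of 0 = 1 (operand is 0)
(((~~r -> p) | ~p) | ~~~(~r & (~((~q -> q) | p) | (q | p)))) = max(0.36, 1) = 1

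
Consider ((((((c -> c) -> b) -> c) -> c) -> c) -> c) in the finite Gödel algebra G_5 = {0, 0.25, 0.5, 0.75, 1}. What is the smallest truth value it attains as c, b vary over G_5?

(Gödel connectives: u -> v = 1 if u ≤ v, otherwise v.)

0.00

The minimum is attained at c = 0, b = 0:
  (c -> c): 0 ≤ 0, so result = 1
  ((c -> c) -> b): 1 > 0, so result = 0
  (((c -> c) -> b) -> c): 0 ≤ 0, so result = 1
  ((((c -> c) -> b) -> c) -> c): 1 > 0, so result = 0
  (((((c -> c) -> b) -> c) -> c) -> c): 0 ≤ 0, so result = 1
  ((((((c -> c) -> b) -> c) -> c) -> c) -> c): 1 > 0, so result = 0
Checking all 25 assignments confirms none give a value below 0.00.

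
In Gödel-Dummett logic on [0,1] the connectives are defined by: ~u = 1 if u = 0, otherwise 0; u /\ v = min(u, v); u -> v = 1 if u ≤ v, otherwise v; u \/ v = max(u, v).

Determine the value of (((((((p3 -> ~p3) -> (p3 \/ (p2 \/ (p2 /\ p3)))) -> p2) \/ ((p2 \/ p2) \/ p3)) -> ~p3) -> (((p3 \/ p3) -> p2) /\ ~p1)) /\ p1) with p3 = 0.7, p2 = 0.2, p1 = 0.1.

~p3: Gödel ¬ of 0.7 = 0 (operand ≠ 0)
(p3 -> ~p3): 0.7 > 0, so result = 0
(p2 /\ p3) = min(0.2, 0.7) = 0.2
(p2 \/ (p2 /\ p3)) = max(0.2, 0.2) = 0.2
(p3 \/ (p2 \/ (p2 /\ p3))) = max(0.7, 0.2) = 0.7
((p3 -> ~p3) -> (p3 \/ (p2 \/ (p2 /\ p3)))): 0 ≤ 0.7, so result = 1
(((p3 -> ~p3) -> (p3 \/ (p2 \/ (p2 /\ p3)))) -> p2): 1 > 0.2, so result = 0.2
(p2 \/ p2) = max(0.2, 0.2) = 0.2
((p2 \/ p2) \/ p3) = max(0.2, 0.7) = 0.7
((((p3 -> ~p3) -> (p3 \/ (p2 \/ (p2 /\ p3)))) -> p2) \/ ((p2 \/ p2) \/ p3)) = max(0.2, 0.7) = 0.7
~p3: Gödel ¬ of 0.7 = 0 (operand ≠ 0)
(((((p3 -> ~p3) -> (p3 \/ (p2 \/ (p2 /\ p3)))) -> p2) \/ ((p2 \/ p2) \/ p3)) -> ~p3): 0.7 > 0, so result = 0
(p3 \/ p3) = max(0.7, 0.7) = 0.7
((p3 \/ p3) -> p2): 0.7 > 0.2, so result = 0.2
~p1: Gödel ¬ of 0.1 = 0 (operand ≠ 0)
(((p3 \/ p3) -> p2) /\ ~p1) = min(0.2, 0) = 0
((((((p3 -> ~p3) -> (p3 \/ (p2 \/ (p2 /\ p3)))) -> p2) \/ ((p2 \/ p2) \/ p3)) -> ~p3) -> (((p3 \/ p3) -> p2) /\ ~p1)): 0 ≤ 0, so result = 1
(((((((p3 -> ~p3) -> (p3 \/ (p2 \/ (p2 /\ p3)))) -> p2) \/ ((p2 \/ p2) \/ p3)) -> ~p3) -> (((p3 \/ p3) -> p2) /\ ~p1)) /\ p1) = min(1, 0.1) = 0.1

0.10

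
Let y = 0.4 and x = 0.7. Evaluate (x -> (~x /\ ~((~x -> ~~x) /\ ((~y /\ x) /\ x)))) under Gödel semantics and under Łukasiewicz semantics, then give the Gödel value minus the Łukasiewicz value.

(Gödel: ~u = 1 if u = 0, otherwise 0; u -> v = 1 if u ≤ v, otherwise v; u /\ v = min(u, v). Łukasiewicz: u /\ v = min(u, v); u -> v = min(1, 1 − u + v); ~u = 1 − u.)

Gödel evaluation:
  ~x: Gödel ¬ of 0.7 = 0 (operand ≠ 0)
  ~x: Gödel ¬ of 0.7 = 0 (operand ≠ 0)
  ~x: Gödel ¬ of 0.7 = 0 (operand ≠ 0)
  ~~x: Gödel ¬ of 0 = 1 (operand is 0)
  (~x -> ~~x): 0 ≤ 1, so result = 1
  ~y: Gödel ¬ of 0.4 = 0 (operand ≠ 0)
  (~y /\ x) = min(0, 0.7) = 0
  ((~y /\ x) /\ x) = min(0, 0.7) = 0
  ((~x -> ~~x) /\ ((~y /\ x) /\ x)) = min(1, 0) = 0
  ~((~x -> ~~x) /\ ((~y /\ x) /\ x)): Gödel ¬ of 0 = 1 (operand is 0)
  (~x /\ ~((~x -> ~~x) /\ ((~y /\ x) /\ x))) = min(0, 1) = 0
  (x -> (~x /\ ~((~x -> ~~x) /\ ((~y /\ x) /\ x)))): 0.7 > 0, so result = 0
  Gödel value = 0
Łukasiewicz evaluation:
  ~x: Łukasiewicz ¬ gives 1 − 0.7 = 0.3
  ~x: Łukasiewicz ¬ gives 1 − 0.7 = 0.3
  ~x: Łukasiewicz ¬ gives 1 − 0.7 = 0.3
  ~~x: Łukasiewicz ¬ gives 1 − 0.3 = 0.7
  (~x -> ~~x): min(1, 1 − 0.3 + 0.7) = 1
  ~y: Łukasiewicz ¬ gives 1 − 0.4 = 0.6
  (~y /\ x) = min(0.6, 0.7) = 0.6
  ((~y /\ x) /\ x) = min(0.6, 0.7) = 0.6
  ((~x -> ~~x) /\ ((~y /\ x) /\ x)) = min(1, 0.6) = 0.6
  ~((~x -> ~~x) /\ ((~y /\ x) /\ x)): Łukasiewicz ¬ gives 1 − 0.6 = 0.4
  (~x /\ ~((~x -> ~~x) /\ ((~y /\ x) /\ x))) = min(0.3, 0.4) = 0.3
  (x -> (~x /\ ~((~x -> ~~x) /\ ((~y /\ x) /\ x)))): min(1, 1 − 0.7 + 0.3) = 0.6
  Łukasiewicz value = 0.6
Difference: 0 − 0.6 = -0.60

-0.60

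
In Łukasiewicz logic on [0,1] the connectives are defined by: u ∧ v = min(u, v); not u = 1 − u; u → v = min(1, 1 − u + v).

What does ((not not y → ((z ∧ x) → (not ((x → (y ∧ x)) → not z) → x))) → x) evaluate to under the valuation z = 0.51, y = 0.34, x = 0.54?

not y: Łukasiewicz ¬ gives 1 − 0.34 = 0.66
not not y: Łukasiewicz ¬ gives 1 − 0.66 = 0.34
(z ∧ x) = min(0.51, 0.54) = 0.51
(y ∧ x) = min(0.34, 0.54) = 0.34
(x → (y ∧ x)): min(1, 1 − 0.54 + 0.34) = 0.8
not z: Łukasiewicz ¬ gives 1 − 0.51 = 0.49
((x → (y ∧ x)) → not z): min(1, 1 − 0.8 + 0.49) = 0.69
not ((x → (y ∧ x)) → not z): Łukasiewicz ¬ gives 1 − 0.69 = 0.31
(not ((x → (y ∧ x)) → not z) → x): min(1, 1 − 0.31 + 0.54) = 1
((z ∧ x) → (not ((x → (y ∧ x)) → not z) → x)): min(1, 1 − 0.51 + 1) = 1
(not not y → ((z ∧ x) → (not ((x → (y ∧ x)) → not z) → x))): min(1, 1 − 0.34 + 1) = 1
((not not y → ((z ∧ x) → (not ((x → (y ∧ x)) → not z) → x))) → x): min(1, 1 − 1 + 0.54) = 0.54

0.54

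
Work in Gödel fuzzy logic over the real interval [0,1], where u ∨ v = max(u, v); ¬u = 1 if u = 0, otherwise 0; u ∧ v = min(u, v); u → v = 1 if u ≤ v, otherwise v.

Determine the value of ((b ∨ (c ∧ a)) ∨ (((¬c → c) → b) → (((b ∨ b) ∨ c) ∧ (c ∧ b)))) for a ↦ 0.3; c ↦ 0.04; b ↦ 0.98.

(c ∧ a) = min(0.04, 0.3) = 0.04
(b ∨ (c ∧ a)) = max(0.98, 0.04) = 0.98
¬c: Gödel ¬ of 0.04 = 0 (operand ≠ 0)
(¬c → c): 0 ≤ 0.04, so result = 1
((¬c → c) → b): 1 > 0.98, so result = 0.98
(b ∨ b) = max(0.98, 0.98) = 0.98
((b ∨ b) ∨ c) = max(0.98, 0.04) = 0.98
(c ∧ b) = min(0.04, 0.98) = 0.04
(((b ∨ b) ∨ c) ∧ (c ∧ b)) = min(0.98, 0.04) = 0.04
(((¬c → c) → b) → (((b ∨ b) ∨ c) ∧ (c ∧ b))): 0.98 > 0.04, so result = 0.04
((b ∨ (c ∧ a)) ∨ (((¬c → c) → b) → (((b ∨ b) ∨ c) ∧ (c ∧ b)))) = max(0.98, 0.04) = 0.98

0.98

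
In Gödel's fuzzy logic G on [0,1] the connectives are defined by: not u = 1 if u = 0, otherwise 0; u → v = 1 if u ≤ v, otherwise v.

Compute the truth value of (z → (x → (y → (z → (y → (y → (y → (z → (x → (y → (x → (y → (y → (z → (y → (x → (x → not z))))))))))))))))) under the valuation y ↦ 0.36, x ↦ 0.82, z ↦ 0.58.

not z: Gödel ¬ of 0.58 = 0 (operand ≠ 0)
(x → not z): 0.82 > 0, so result = 0
(x → (x → not z)): 0.82 > 0, so result = 0
(y → (x → (x → not z))): 0.36 > 0, so result = 0
(z → (y → (x → (x → not z)))): 0.58 > 0, so result = 0
(y → (z → (y → (x → (x → not z))))): 0.36 > 0, so result = 0
(y → (y → (z → (y → (x → (x → not z)))))): 0.36 > 0, so result = 0
(x → (y → (y → (z → (y → (x → (x → not z))))))): 0.82 > 0, so result = 0
(y → (x → (y → (y → (z → (y → (x → (x → not z)))))))): 0.36 > 0, so result = 0
(x → (y → (x → (y → (y → (z → (y → (x → (x → not z))))))))): 0.82 > 0, so result = 0
(z → (x → (y → (x → (y → (y → (z → (y → (x → (x → not z)))))))))): 0.58 > 0, so result = 0
(y → (z → (x → (y → (x → (y → (y → (z → (y → (x → (x → not z))))))))))): 0.36 > 0, so result = 0
(y → (y → (z → (x → (y → (x → (y → (y → (z → (y → (x → (x → not z)))))))))))): 0.36 > 0, so result = 0
(y → (y → (y → (z → (x → (y → (x → (y → (y → (z → (y → (x → (x → not z))))))))))))): 0.36 > 0, so result = 0
(z → (y → (y → (y → (z → (x → (y → (x → (y → (y → (z → (y → (x → (x → not z)))))))))))))): 0.58 > 0, so result = 0
(y → (z → (y → (y → (y → (z → (x → (y → (x → (y → (y → (z → (y → (x → (x → not z))))))))))))))): 0.36 > 0, so result = 0
(x → (y → (z → (y → (y → (y → (z → (x → (y → (x → (y → (y → (z → (y → (x → (x → not z)))))))))))))))): 0.82 > 0, so result = 0
(z → (x → (y → (z → (y → (y → (y → (z → (x → (y → (x → (y → (y → (z → (y → (x → (x → not z))))))))))))))))): 0.58 > 0, so result = 0

0.00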